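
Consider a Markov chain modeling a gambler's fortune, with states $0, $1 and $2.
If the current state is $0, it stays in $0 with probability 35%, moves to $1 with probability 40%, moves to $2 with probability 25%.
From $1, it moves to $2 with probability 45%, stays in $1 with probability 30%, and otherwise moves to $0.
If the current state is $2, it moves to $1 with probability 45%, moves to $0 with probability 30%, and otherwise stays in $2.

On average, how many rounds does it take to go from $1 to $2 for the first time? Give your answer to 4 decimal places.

Let t(s) be the expected number of rounds to first reach $2 from state s, with t($2) = 0. Conditioning on the first round:
t($0) = 1 + 0.35·t($0) + 0.4·t($1)
t($1) = 1 + 0.25·t($0) + 0.3·t($1)
Solving: t($0) = 3.0986, t($1) = 2.5352.
Expected rounds from $1 to $2: 2.5352.

2.5352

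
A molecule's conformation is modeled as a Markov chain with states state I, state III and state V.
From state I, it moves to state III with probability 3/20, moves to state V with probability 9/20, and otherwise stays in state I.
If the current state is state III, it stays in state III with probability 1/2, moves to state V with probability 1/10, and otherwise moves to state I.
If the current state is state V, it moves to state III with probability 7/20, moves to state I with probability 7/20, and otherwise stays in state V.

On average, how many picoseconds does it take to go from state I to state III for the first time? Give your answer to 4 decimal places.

Let t(s) be the expected number of picoseconds to first reach state III from state s, with t(state III) = 0. Conditioning on the first picosecond:
t(state I) = 1 + 0.4·t(state I) + 0.45·t(state V)
t(state V) = 1 + 0.35·t(state I) + 0.3·t(state V)
Solving: t(state I) = 4.3810, t(state V) = 3.6190.
Expected picoseconds from state I to state III: 4.3810.

4.3810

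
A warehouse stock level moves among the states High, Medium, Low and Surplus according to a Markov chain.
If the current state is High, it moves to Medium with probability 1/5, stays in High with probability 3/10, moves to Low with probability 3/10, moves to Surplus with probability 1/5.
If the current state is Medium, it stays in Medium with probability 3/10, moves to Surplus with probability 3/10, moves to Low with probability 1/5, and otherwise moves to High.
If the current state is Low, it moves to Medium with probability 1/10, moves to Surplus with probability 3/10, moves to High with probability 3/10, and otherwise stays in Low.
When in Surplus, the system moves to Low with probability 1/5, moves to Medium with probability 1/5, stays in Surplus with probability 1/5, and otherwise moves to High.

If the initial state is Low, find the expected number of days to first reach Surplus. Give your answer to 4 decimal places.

3.6818

Let t(s) be the expected number of days to first reach Surplus from state s, with t(Surplus) = 0. Conditioning on the first day:
t(High) = 1 + 0.3·t(High) + 0.2·t(Medium) + 0.3·t(Low)
t(Medium) = 1 + 0.2·t(High) + 0.3·t(Medium) + 0.2·t(Low)
t(Low) = 1 + 0.3·t(High) + 0.1·t(Medium) + 0.3·t(Low)
Solving: t(High) = 4.0455, t(Medium) = 3.6364, t(Low) = 3.6818.
Expected days from Low to Surplus: 3.6818.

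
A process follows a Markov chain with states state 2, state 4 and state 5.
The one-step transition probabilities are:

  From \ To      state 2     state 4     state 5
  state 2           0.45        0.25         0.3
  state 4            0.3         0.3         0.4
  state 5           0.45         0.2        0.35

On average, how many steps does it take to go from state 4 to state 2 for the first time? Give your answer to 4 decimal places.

Let t(s) be the expected number of steps to first reach state 2 from state s, with t(state 2) = 0. Conditioning on the first step:
t(state 4) = 1 + 0.3·t(state 4) + 0.4·t(state 5)
t(state 5) = 1 + 0.2·t(state 4) + 0.35·t(state 5)
Solving: t(state 4) = 2.8000, t(state 5) = 2.4000.
Expected steps from state 4 to state 2: 2.8000.

2.8000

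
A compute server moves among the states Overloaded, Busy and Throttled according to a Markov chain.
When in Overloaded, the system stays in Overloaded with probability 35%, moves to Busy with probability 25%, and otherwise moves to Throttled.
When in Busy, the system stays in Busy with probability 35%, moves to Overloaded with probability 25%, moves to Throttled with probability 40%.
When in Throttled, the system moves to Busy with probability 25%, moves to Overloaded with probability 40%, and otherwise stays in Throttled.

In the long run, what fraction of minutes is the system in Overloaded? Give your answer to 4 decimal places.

Let the stationary distribution be π with π = πP and π_1 + π_2 + π_3 = 1.
π_1 = 0.35·π_1 + 0.25·π_2 + 0.4·π_3
π_2 = 0.25·π_1 + 0.35·π_2 + 0.25·π_3
Solving with the normalization constraint gives π = (0.3413, 0.2778, 0.3810).
So the stationary probability of Overloaded is 0.3413.

0.3413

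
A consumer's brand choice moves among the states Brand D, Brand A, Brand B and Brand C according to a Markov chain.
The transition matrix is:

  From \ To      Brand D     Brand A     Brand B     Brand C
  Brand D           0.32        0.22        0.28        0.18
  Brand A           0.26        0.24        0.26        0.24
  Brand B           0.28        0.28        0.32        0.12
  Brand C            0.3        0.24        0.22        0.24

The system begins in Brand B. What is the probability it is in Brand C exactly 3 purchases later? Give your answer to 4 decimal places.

0.1891

Propagate the distribution vector 3 purchases from Brand B.
After 0 purchases: (0.0000, 0.0000, 1.0000, 0.0000)
After 1 purchase: (0.2800, 0.2800, 0.3200, 0.1200)
After 2 purchases: (0.2880, 0.2472, 0.2800, 0.1848)
After 3 purchases: (0.2903, 0.2454, 0.2752, 0.1891)
P(in Brand C after 3 purchases) = 0.1891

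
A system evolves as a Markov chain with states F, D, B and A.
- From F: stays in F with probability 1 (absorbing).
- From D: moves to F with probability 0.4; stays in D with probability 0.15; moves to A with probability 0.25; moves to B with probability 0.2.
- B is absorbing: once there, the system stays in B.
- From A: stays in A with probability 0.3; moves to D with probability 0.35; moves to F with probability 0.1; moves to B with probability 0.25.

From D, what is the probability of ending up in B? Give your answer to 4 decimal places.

Let h(s) be the probability of absorption at B starting from transient state s. Then h(B) = 1 and h(F) = 0. By first-step analysis:
h(D) = 0.4·0 + 0.15·h(D) + 0.2·1 + 0.25·h(A)
h(A) = 0.1·0 + 0.35·h(D) + 0.25·1 + 0.3·h(A)
Solving: h(D) = 0.3990, h(A) = 0.5567.
Starting from D, the probability is 0.3990.

0.3990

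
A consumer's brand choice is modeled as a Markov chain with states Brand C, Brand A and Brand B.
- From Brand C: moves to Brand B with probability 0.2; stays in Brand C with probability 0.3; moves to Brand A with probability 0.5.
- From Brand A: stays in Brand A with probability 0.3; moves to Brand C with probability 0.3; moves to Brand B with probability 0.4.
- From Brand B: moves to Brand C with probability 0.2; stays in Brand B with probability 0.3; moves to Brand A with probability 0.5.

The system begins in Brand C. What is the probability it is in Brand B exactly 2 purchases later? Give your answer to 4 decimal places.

0.3200

Sum over the intermediate state after 1 purchase:
P = P(Brand C→Brand C)·P(Brand C→Brand B) + P(Brand C→Brand A)·P(Brand A→Brand B) + P(Brand C→Brand B)·P(Brand B→Brand B)
  = 0.3×0.2 + 0.5×0.4 + 0.2×0.3
  = 0.0600 + 0.2000 + 0.0600 = 0.3200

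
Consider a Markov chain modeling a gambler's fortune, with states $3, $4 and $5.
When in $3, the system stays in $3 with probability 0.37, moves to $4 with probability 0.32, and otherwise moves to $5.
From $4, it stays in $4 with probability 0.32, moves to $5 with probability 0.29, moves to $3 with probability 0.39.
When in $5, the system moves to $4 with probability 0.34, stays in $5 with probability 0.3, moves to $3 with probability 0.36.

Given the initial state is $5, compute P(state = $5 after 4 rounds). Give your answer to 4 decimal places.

0.3005

Propagate the distribution vector 4 rounds from $5.
After 0 rounds: (0.0000, 0.0000, 1.0000)
After 1 round: (0.3600, 0.3400, 0.3000)
After 2 rounds: (0.3738, 0.3260, 0.3002)
After 3 rounds: (0.3735, 0.3260, 0.3005)
After 4 rounds: (0.3735, 0.3260, 0.3005)
P(in $5 after 4 rounds) = 0.3005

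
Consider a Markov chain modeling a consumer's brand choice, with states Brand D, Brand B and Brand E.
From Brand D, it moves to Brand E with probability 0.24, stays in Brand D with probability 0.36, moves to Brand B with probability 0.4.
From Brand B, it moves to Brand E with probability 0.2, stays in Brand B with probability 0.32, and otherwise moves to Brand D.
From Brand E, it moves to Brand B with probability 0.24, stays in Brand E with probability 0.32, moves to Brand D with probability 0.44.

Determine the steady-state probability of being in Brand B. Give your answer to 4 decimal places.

Let the stationary distribution be π with π = πP and π_1 + π_2 + π_3 = 1.
π_1 = 0.36·π_1 + 0.48·π_2 + 0.44·π_3
π_2 = 0.4·π_1 + 0.32·π_2 + 0.24·π_3
Solving with the normalization constraint gives π = (0.4198, 0.3339, 0.2464).
So the stationary probability of Brand B is 0.3339.

0.3339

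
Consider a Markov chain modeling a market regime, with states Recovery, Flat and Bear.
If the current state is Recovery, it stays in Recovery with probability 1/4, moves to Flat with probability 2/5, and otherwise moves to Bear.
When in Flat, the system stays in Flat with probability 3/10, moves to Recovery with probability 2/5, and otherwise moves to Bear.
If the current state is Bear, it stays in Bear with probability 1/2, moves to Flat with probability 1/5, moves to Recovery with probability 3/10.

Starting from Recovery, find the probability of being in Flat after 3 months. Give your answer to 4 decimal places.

0.2945

Propagate the distribution vector 3 months from Recovery.
After 0 months: (1.0000, 0.0000, 0.0000)
After 1 month: (0.2500, 0.4000, 0.3500)
After 2 months: (0.3275, 0.2900, 0.3825)
After 3 months: (0.3126, 0.2945, 0.3929)
P(in Flat after 3 months) = 0.2945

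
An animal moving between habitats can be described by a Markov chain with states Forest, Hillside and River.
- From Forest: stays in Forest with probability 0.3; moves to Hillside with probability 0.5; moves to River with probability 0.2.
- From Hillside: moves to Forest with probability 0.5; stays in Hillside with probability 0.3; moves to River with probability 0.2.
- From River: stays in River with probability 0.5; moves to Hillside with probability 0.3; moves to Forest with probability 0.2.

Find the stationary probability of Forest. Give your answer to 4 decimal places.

0.3452

Let the stationary distribution be π with π = πP and π_1 + π_2 + π_3 = 1.
π_1 = 0.3·π_1 + 0.5·π_2 + 0.2·π_3
π_2 = 0.5·π_1 + 0.3·π_2 + 0.3·π_3
Solving with the normalization constraint gives π = (0.3452, 0.3690, 0.2857).
So the stationary probability of Forest is 0.3452.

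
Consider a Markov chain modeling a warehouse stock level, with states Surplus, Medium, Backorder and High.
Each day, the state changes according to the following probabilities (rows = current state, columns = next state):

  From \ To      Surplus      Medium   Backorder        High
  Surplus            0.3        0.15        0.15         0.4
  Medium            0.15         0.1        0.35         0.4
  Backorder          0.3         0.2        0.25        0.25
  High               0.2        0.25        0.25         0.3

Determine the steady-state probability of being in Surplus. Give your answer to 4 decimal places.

0.2391

Let the stationary distribution be π with π = πP and π_1 + π_2 + π_3 + π_4 = 1.
π_1 = 0.3·π_1 + 0.15·π_2 + 0.3·π_3 + 0.2·π_4
π_2 = 0.15·π_1 + 0.1·π_2 + 0.2·π_3 + 0.25·π_4
π_3 = 0.15·π_1 + 0.35·π_2 + 0.25·π_3 + 0.25·π_4
Solving with the normalization constraint gives π = (0.2391, 0.1860, 0.2447, 0.3303).
So the stationary probability of Surplus is 0.2391.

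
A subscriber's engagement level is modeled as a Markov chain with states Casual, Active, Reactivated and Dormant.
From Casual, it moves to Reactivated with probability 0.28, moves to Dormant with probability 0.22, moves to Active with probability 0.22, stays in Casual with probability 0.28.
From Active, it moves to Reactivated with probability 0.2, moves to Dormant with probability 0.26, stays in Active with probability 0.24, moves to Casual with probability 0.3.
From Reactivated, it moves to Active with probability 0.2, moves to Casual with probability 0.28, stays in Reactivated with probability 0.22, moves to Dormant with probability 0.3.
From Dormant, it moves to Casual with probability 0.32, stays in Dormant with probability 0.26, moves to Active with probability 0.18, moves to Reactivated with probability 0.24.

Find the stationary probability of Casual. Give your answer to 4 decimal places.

0.2945

Let the stationary distribution be π with π = πP and π_1 + π_2 + π_3 + π_4 = 1.
π_1 = 0.28·π_1 + 0.3·π_2 + 0.28·π_3 + 0.32·π_4
π_2 = 0.22·π_1 + 0.24·π_2 + 0.2·π_3 + 0.18·π_4
π_3 = 0.28·π_1 + 0.2·π_2 + 0.22·π_3 + 0.24·π_4
Solving with the normalization constraint gives π = (0.2945, 0.2091, 0.2386, 0.2578).
So the stationary probability of Casual is 0.2945.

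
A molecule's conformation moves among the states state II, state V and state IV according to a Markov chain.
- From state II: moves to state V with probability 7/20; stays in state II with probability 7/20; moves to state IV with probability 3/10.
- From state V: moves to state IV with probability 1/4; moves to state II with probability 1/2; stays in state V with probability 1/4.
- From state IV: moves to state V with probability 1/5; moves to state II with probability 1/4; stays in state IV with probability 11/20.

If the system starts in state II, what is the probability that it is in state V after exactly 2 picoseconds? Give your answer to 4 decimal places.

0.2700

Sum over the intermediate state after 1 picosecond:
P = P(state II→state II)·P(state II→state V) + P(state II→state V)·P(state V→state V) + P(state II→state IV)·P(state IV→state V)
  = 0.35×0.35 + 0.35×0.25 + 0.3×0.2
  = 0.1225 + 0.0875 + 0.0600 = 0.2700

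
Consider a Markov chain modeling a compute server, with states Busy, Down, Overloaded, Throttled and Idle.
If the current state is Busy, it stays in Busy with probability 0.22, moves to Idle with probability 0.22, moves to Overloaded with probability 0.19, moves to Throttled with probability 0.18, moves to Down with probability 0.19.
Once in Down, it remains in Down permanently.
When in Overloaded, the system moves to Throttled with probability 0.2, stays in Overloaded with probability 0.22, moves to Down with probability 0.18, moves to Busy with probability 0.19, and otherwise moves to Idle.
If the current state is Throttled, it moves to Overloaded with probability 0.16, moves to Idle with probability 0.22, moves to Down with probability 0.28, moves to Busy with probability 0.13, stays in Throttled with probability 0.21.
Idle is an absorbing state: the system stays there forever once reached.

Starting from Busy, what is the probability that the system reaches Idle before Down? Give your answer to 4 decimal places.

0.5153

Let h(s) be the probability of absorption at Idle starting from transient state s. Then h(Idle) = 1 and h(Down) = 0. By first-step analysis:
h(Busy) = 0.22·h(Busy) + 0.19·0 + 0.19·h(Overloaded) + 0.18·h(Throttled) + 0.22·1
h(Overloaded) = 0.19·h(Busy) + 0.18·0 + 0.22·h(Overloaded) + 0.2·h(Throttled) + 0.21·1
h(Throttled) = 0.13·h(Busy) + 0.28·0 + 0.16·h(Overloaded) + 0.21·h(Throttled) + 0.22·1
Solving: h(Busy) = 0.5153, h(Overloaded) = 0.5146, h(Throttled) = 0.4675.
Starting from Busy, the probability is 0.5153.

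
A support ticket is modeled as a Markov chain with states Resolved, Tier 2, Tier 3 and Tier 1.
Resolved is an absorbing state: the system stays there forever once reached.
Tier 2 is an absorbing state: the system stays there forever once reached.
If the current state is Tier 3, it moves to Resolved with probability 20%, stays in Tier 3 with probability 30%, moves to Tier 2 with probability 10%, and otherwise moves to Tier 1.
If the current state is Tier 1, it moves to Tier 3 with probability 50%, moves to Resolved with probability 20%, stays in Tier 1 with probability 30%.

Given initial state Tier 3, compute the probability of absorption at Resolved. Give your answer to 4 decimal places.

0.7586

Let h(s) be the probability of absorption at Resolved starting from transient state s. Then h(Resolved) = 1 and h(Tier 2) = 0. By first-step analysis:
h(Tier 3) = 0.2·1 + 0.1·0 + 0.3·h(Tier 3) + 0.4·h(Tier 1)
h(Tier 1) = 0.2·1 + 0.5·h(Tier 3) + 0.3·h(Tier 1)
Solving: h(Tier 3) = 0.7586, h(Tier 1) = 0.8276.
Starting from Tier 3, the probability is 0.7586.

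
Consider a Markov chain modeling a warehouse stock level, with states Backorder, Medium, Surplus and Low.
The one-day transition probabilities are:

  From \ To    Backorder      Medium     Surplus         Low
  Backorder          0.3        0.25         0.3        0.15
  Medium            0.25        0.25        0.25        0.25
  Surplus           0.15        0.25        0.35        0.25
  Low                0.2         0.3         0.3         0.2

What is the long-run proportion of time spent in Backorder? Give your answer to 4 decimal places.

0.2199

Let the stationary distribution be π with π = πP and π_1 + π_2 + π_3 + π_4 = 1.
π_1 = 0.3·π_1 + 0.25·π_2 + 0.15·π_3 + 0.2·π_4
π_2 = 0.25·π_1 + 0.25·π_2 + 0.25·π_3 + 0.3·π_4
π_3 = 0.3·π_1 + 0.25·π_2 + 0.35·π_3 + 0.3·π_4
Solving with the normalization constraint gives π = (0.2199, 0.2609, 0.3021, 0.2171).
So the stationary probability of Backorder is 0.2199.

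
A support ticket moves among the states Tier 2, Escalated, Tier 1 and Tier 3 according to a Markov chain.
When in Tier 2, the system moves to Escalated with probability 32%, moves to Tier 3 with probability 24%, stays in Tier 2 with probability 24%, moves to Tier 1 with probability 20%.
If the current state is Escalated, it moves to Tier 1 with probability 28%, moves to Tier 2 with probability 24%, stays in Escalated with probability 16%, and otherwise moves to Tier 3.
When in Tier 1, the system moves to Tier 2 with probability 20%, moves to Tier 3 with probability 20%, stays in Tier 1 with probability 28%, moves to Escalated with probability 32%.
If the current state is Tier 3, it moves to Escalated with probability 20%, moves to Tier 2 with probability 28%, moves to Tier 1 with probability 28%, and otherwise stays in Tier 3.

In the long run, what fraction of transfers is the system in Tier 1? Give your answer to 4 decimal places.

0.2608

Let the stationary distribution be π with π = πP and π_1 + π_2 + π_3 + π_4 = 1.
π_1 = 0.24·π_1 + 0.24·π_2 + 0.2·π_3 + 0.28·π_4
π_2 = 0.32·π_1 + 0.16·π_2 + 0.32·π_3 + 0.2·π_4
π_3 = 0.2·π_1 + 0.28·π_2 + 0.28·π_3 + 0.28·π_4
Solving with the normalization constraint gives π = (0.2395, 0.2500, 0.2608, 0.2496).
So the stationary probability of Tier 1 is 0.2608.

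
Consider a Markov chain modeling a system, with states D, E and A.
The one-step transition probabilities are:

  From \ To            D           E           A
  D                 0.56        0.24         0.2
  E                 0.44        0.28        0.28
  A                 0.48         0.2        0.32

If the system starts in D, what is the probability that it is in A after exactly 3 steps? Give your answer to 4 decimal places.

0.2485

Propagate the distribution vector 3 steps from D.
After 0 steps: (1.0000, 0.0000, 0.0000)
After 1 step: (0.5600, 0.2400, 0.2000)
After 2 steps: (0.5152, 0.2416, 0.2432)
After 3 steps: (0.5116, 0.2399, 0.2485)
P(in A after 3 steps) = 0.2485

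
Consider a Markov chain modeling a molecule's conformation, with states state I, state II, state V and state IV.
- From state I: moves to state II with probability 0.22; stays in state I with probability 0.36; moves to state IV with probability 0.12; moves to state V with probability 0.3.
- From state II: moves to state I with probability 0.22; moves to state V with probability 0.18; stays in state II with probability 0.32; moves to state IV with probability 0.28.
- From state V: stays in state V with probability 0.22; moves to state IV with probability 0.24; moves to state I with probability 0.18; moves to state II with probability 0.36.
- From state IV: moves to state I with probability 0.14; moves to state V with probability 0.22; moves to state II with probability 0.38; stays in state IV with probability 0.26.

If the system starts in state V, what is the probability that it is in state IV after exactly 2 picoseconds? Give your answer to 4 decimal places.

Propagate the distribution vector 2 picoseconds from state V.
After 0 picoseconds: (0.0000, 0.0000, 1.0000, 0.0000)
After 1 picosecond: (0.1800, 0.3600, 0.2200, 0.2400)
After 2 picoseconds: (0.2172, 0.3252, 0.2200, 0.2376)
P(in state IV after 2 picoseconds) = 0.2376

0.2376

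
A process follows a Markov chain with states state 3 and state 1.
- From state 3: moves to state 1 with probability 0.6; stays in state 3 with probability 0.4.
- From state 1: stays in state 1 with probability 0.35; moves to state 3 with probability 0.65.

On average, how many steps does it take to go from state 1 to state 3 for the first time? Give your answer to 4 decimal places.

1.5385

Let t(s) be the expected number of steps to first reach state 3 from state s, with t(state 3) = 0. Conditioning on the first step:
t(state 1) = 1 + 0.35·t(state 1)
Solving: t(state 1) = 1.5385.
Expected steps from state 1 to state 3: 1.5385.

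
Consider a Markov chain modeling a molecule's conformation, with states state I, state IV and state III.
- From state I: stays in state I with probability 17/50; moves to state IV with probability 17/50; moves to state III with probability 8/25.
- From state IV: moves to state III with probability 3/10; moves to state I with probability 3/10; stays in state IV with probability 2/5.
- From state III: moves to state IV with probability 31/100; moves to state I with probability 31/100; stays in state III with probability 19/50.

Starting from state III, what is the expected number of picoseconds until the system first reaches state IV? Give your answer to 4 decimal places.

Let t(s) be the expected number of picoseconds to first reach state IV from state s, with t(state IV) = 0. Conditioning on the first picosecond:
t(state I) = 1 + 0.34·t(state I) + 0.32·t(state III)
t(state III) = 1 + 0.31·t(state I) + 0.38·t(state III)
Solving: t(state I) = 3.0323, t(state III) = 3.1290.
Expected picoseconds from state III to state IV: 3.1290.

3.1290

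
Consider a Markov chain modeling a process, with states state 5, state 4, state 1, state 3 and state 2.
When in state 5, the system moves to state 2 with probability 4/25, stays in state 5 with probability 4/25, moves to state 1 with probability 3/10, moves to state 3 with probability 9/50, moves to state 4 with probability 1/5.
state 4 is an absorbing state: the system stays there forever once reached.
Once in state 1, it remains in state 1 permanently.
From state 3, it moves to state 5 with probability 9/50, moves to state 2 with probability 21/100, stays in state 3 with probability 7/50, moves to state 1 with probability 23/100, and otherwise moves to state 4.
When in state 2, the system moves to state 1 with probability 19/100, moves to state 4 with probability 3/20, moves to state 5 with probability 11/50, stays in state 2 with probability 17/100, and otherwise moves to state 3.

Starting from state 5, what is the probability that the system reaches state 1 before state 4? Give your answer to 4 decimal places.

Let h(s) be the probability of absorption at state 1 starting from transient state s. Then h(state 1) = 1 and h(state 4) = 0. By first-step analysis:
h(state 5) = 0.16·h(state 5) + 0.2·0 + 0.3·1 + 0.18·h(state 3) + 0.16·h(state 2)
h(state 3) = 0.18·h(state 5) + 0.24·0 + 0.23·1 + 0.14·h(state 3) + 0.21·h(state 2)
h(state 2) = 0.22·h(state 5) + 0.15·0 + 0.19·1 + 0.27·h(state 3) + 0.17·h(state 2)
Solving: h(state 5) = 0.5739, h(state 3) = 0.5221, h(state 2) = 0.5509.
Starting from state 5, the probability is 0.5739.

0.5739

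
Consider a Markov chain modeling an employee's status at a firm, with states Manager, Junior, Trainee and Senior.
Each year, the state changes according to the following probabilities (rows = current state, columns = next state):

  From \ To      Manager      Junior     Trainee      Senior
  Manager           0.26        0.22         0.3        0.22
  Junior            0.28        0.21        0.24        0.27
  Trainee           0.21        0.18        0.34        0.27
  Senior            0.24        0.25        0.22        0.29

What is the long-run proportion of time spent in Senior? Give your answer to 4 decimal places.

0.2630

Let the stationary distribution be π with π = πP and π_1 + π_2 + π_3 + π_4 = 1.
π_1 = 0.26·π_1 + 0.28·π_2 + 0.21·π_3 + 0.24·π_4
π_2 = 0.22·π_1 + 0.21·π_2 + 0.18·π_3 + 0.25·π_4
π_3 = 0.3·π_1 + 0.24·π_2 + 0.34·π_3 + 0.22·π_4
Solving with the normalization constraint gives π = (0.2452, 0.2147, 0.2772, 0.2630).
So the stationary probability of Senior is 0.2630.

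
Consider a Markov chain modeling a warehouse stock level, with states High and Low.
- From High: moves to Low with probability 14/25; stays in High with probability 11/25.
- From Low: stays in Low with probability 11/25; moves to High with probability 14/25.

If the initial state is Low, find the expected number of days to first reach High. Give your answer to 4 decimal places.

1.7857

Let t(s) be the expected number of days to first reach High from state s, with t(High) = 0. Conditioning on the first day:
t(Low) = 1 + 0.44·t(Low)
Solving: t(Low) = 1.7857.
Expected days from Low to High: 1.7857.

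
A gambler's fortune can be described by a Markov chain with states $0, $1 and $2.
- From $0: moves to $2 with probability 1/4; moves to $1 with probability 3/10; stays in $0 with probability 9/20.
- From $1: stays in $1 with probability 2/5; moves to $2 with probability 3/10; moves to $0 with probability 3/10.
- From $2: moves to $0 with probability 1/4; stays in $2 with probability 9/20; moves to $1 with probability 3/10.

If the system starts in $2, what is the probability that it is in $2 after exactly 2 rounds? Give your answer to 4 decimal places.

0.3550

Sum over the intermediate state after 1 round:
P = P($2→$0)·P($0→$2) + P($2→$1)·P($1→$2) + P($2→$2)·P($2→$2)
  = 0.25×0.25 + 0.3×0.3 + 0.45×0.45
  = 0.0625 + 0.0900 + 0.2025 = 0.3550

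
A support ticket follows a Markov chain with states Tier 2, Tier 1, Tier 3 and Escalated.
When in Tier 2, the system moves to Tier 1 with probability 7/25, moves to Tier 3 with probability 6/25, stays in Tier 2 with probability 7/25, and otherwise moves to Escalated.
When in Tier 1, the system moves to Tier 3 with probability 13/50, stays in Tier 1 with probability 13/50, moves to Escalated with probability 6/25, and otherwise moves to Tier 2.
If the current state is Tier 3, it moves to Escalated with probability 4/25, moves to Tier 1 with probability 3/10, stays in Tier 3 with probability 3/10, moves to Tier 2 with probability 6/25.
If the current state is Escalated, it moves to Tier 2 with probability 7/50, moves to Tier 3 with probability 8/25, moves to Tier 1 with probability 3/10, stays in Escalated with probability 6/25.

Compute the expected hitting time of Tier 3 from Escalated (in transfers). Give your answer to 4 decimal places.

Let t(s) be the expected number of transfers to first reach Tier 3 from state s, with t(Tier 3) = 0. Conditioning on the first transfer:
t(Tier 2) = 1 + 0.28·t(Tier 2) + 0.28·t(Tier 1) + 0.2·t(Escalated)
t(Tier 1) = 1 + 0.24·t(Tier 2) + 0.26·t(Tier 1) + 0.24·t(Escalated)
t(Escalated) = 1 + 0.14·t(Tier 2) + 0.3·t(Tier 1) + 0.24·t(Escalated)
Solving: t(Tier 2) = 3.7998, t(Tier 1) = 3.7128, t(Escalated) = 3.4813.
Expected transfers from Escalated to Tier 3: 3.4813.

3.4813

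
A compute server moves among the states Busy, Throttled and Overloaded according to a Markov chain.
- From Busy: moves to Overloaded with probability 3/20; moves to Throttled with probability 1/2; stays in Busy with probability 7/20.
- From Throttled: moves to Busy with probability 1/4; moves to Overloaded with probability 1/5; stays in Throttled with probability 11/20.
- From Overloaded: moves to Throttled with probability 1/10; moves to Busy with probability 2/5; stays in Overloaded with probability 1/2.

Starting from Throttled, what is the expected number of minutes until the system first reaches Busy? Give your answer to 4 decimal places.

Let t(s) be the expected number of minutes to first reach Busy from state s, with t(Busy) = 0. Conditioning on the first minute:
t(Throttled) = 1 + 0.55·t(Throttled) + 0.2·t(Overloaded)
t(Overloaded) = 1 + 0.1·t(Throttled) + 0.5·t(Overloaded)
Solving: t(Throttled) = 3.4146, t(Overloaded) = 2.6829.
Expected minutes from Throttled to Busy: 3.4146.

3.4146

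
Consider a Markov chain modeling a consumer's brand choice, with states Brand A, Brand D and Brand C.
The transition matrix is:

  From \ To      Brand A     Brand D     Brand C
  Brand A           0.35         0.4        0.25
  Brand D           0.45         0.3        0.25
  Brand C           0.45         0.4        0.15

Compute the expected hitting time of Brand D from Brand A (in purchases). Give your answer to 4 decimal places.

Let t(s) be the expected number of purchases to first reach Brand D from state s, with t(Brand D) = 0. Conditioning on the first purchase:
t(Brand A) = 1 + 0.35·t(Brand A) + 0.25·t(Brand C)
t(Brand C) = 1 + 0.45·t(Brand A) + 0.15·t(Brand C)
Solving: t(Brand A) = 2.5000, t(Brand C) = 2.5000.
Expected purchases from Brand A to Brand D: 2.5000.

2.5000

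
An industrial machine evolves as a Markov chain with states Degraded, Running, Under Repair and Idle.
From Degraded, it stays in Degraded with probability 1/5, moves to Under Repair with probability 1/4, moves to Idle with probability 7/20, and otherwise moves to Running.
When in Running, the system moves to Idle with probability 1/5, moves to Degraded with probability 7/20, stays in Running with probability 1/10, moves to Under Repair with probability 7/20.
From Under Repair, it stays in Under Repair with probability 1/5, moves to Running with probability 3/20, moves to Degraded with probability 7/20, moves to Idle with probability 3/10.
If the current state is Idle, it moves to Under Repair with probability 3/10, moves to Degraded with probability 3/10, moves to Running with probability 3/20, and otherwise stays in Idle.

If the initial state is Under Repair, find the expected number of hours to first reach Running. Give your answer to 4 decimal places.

6.0766

Let t(s) be the expected number of hours to first reach Running from state s, with t(Running) = 0. Conditioning on the first hour:
t(Degraded) = 1 + 0.2·t(Degraded) + 0.25·t(Under Repair) + 0.35·t(Idle)
t(Under Repair) = 1 + 0.35·t(Degraded) + 0.2·t(Under Repair) + 0.3·t(Idle)
t(Idle) = 1 + 0.3·t(Degraded) + 0.3·t(Under Repair) + 0.25·t(Idle)
Solving: t(Degraded) = 5.8129, t(Under Repair) = 6.0766, t(Idle) = 6.0891.
Expected hours from Under Repair to Running: 6.0766.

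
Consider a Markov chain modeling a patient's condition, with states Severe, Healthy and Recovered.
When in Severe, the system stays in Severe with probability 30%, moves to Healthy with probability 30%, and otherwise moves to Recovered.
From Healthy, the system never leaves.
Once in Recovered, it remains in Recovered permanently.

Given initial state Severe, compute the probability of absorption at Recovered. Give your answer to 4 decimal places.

Let h(s) be the probability of absorption at Recovered starting from transient state s. Then h(Recovered) = 1 and h(Healthy) = 0. By first-step analysis:
h(Severe) = 0.3·h(Severe) + 0.3·0 + 0.4·1
Solving: h(Severe) = 0.5714.
Starting from Severe, the probability is 0.5714.

0.5714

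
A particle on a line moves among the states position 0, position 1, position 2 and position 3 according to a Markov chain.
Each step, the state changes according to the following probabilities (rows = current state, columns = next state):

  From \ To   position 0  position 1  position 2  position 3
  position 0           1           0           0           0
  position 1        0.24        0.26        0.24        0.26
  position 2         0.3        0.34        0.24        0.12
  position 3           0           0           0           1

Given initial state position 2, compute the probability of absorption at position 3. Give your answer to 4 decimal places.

0.3686

Let h(s) be the probability of absorption at position 3 starting from transient state s. Then h(position 3) = 1 and h(position 0) = 0. By first-step analysis:
h(position 1) = 0.24·0 + 0.26·h(position 1) + 0.24·h(position 2) + 0.26·1
h(position 2) = 0.3·0 + 0.34·h(position 1) + 0.24·h(position 2) + 0.12·1
Solving: h(position 1) = 0.4709, h(position 2) = 0.3686.
Starting from position 2, the probability is 0.3686.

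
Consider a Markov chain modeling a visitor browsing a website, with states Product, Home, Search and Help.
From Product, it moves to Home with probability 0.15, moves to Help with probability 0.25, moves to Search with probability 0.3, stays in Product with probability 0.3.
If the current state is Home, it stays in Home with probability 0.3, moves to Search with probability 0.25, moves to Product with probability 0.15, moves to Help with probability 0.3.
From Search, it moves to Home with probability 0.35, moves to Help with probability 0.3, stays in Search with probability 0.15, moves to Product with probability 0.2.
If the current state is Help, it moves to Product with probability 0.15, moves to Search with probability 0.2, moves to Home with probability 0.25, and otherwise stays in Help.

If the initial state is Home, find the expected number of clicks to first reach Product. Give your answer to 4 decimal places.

Let t(s) be the expected number of clicks to first reach Product from state s, with t(Product) = 0. Conditioning on the first click:
t(Home) = 1 + 0.3·t(Home) + 0.25·t(Search) + 0.3·t(Help)
t(Search) = 1 + 0.35·t(Home) + 0.15·t(Search) + 0.3·t(Help)
t(Help) = 1 + 0.25·t(Home) + 0.2·t(Search) + 0.4·t(Help)
Solving: t(Home) = 6.2264, t(Search) = 5.9434, t(Help) = 6.2421.
Expected clicks from Home to Product: 6.2264.

6.2264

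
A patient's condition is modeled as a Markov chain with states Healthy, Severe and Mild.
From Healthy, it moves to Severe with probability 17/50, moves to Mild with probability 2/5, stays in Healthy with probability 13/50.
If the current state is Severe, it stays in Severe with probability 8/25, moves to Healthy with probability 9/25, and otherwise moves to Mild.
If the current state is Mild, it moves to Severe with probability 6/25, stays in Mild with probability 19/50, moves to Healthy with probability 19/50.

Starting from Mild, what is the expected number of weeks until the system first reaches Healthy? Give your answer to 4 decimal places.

2.6682

Let t(s) be the expected number of weeks to first reach Healthy from state s, with t(Healthy) = 0. Conditioning on the first week:
t(Severe) = 1 + 0.32·t(Severe) + 0.32·t(Mild)
t(Mild) = 1 + 0.24·t(Severe) + 0.38·t(Mild)
Solving: t(Severe) = 2.7262, t(Mild) = 2.6682.
Expected weeks from Mild to Healthy: 2.6682.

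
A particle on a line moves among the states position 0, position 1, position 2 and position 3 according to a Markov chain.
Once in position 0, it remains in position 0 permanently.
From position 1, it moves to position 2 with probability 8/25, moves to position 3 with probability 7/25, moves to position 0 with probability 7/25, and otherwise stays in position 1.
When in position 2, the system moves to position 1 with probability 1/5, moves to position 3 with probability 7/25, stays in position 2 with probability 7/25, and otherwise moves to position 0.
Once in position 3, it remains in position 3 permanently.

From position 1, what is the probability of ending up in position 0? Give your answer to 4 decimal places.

0.4888

Let h(s) be the probability of absorption at position 0 starting from transient state s. Then h(position 0) = 1 and h(position 3) = 0. By first-step analysis:
h(position 1) = 0.28·1 + 0.12·h(position 1) + 0.32·h(position 2) + 0.28·0
h(position 2) = 0.24·1 + 0.2·h(position 1) + 0.28·h(position 2) + 0.28·0
Solving: h(position 1) = 0.4888, h(position 2) = 0.4691.
Starting from position 1, the probability is 0.4888.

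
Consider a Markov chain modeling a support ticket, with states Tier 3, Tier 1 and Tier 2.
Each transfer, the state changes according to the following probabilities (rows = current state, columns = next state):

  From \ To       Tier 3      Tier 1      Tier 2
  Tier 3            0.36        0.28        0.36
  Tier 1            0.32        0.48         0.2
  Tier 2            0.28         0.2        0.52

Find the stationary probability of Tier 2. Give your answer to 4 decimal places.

0.3689

Let the stationary distribution be π with π = πP and π_1 + π_2 + π_3 = 1.
π_1 = 0.36·π_1 + 0.32·π_2 + 0.28·π_3
π_2 = 0.28·π_1 + 0.48·π_2 + 0.2·π_3
Solving with the normalization constraint gives π = (0.3180, 0.3131, 0.3689).
So the stationary probability of Tier 2 is 0.3689.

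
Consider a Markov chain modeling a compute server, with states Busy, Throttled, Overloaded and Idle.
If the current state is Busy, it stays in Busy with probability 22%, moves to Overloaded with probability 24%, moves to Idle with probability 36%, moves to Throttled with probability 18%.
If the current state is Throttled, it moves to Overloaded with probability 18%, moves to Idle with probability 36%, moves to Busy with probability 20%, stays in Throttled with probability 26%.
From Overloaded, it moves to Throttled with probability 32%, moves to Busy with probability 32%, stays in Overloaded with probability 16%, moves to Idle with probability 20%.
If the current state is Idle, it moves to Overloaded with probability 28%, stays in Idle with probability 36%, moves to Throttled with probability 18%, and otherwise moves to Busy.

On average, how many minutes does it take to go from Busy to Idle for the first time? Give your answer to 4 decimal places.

Let t(s) be the expected number of minutes to first reach Idle from state s, with t(Idle) = 0. Conditioning on the first minute:
t(Busy) = 1 + 0.22·t(Busy) + 0.18·t(Throttled) + 0.24·t(Overloaded)
t(Throttled) = 1 + 0.2·t(Busy) + 0.26·t(Throttled) + 0.18·t(Overloaded)
t(Overloaded) = 1 + 0.32·t(Busy) + 0.32·t(Throttled) + 0.16·t(Overloaded)
Solving: t(Busy) = 3.0631, t(Throttled) = 3.0337, t(Overloaded) = 3.5131.
Expected minutes from Busy to Idle: 3.0631.

3.0631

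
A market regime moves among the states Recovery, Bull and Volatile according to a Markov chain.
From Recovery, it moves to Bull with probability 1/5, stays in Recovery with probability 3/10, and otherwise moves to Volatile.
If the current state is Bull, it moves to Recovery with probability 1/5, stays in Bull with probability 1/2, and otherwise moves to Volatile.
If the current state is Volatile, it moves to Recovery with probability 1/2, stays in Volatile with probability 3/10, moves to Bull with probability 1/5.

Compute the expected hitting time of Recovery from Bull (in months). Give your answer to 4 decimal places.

Let t(s) be the expected number of months to first reach Recovery from state s, with t(Recovery) = 0. Conditioning on the first month:
t(Bull) = 1 + 0.5·t(Bull) + 0.3·t(Volatile)
t(Volatile) = 1 + 0.2·t(Bull) + 0.3·t(Volatile)
Solving: t(Bull) = 3.4483, t(Volatile) = 2.4138.
Expected months from Bull to Recovery: 3.4483.

3.4483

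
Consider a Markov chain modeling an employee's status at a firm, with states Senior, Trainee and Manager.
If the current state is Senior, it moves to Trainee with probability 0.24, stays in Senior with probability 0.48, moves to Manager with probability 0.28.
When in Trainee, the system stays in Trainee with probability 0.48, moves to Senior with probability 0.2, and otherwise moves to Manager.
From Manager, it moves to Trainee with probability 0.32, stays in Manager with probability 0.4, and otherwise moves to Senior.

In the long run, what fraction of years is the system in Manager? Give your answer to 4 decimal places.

0.3341

Let the stationary distribution be π with π = πP and π_1 + π_2 + π_3 = 1.
π_1 = 0.48·π_1 + 0.2·π_2 + 0.28·π_3
π_2 = 0.24·π_1 + 0.48·π_2 + 0.32·π_3
Solving with the normalization constraint gives π = (0.3149, 0.3510, 0.3341).
So the stationary probability of Manager is 0.3341.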